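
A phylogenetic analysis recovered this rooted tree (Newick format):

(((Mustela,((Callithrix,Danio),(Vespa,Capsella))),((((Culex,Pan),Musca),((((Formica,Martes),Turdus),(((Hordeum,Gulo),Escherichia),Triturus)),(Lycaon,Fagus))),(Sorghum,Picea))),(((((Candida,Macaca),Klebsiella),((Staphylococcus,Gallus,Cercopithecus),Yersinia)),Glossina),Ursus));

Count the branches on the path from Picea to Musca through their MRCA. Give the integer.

The MRCA of Picea and Musca is the node subtending ((((Culex,Pan),Musca),((((Formica,Martes),Turdus),(((Hordeum,Gulo),Escherichia),Triturus)),(Lycaon,Fagus))),(Sorghum,Picea)).
From Picea up to that node: 2 branches. From Musca up to the same node: 3 branches. Total: 2 + 3 = 5.

5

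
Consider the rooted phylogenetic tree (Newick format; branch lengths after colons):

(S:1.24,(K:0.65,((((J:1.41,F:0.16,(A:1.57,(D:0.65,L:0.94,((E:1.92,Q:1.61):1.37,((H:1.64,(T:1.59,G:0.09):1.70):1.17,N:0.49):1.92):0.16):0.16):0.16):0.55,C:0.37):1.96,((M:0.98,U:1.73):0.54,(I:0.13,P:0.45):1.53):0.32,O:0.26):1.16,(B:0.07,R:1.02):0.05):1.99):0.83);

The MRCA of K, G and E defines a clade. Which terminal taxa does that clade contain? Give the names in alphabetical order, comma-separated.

A, B, C, D, E, F, G, H, I, J, K, L, M, N, O, P, Q, R, T, U

Tracing K: it sits inside (K,((((J,F,(A,(D,L,((E,Q),((H,(T,G)),N))))),C),((M,U),(I,P)),O),(B,R))).
Tracing G: it sits inside (T,G).
Tracing E: it sits inside (E,Q).
The smallest clade enclosing all 3 is (K,((((J,F,(A,(D,L,((E,Q),((H,(T,G)),N))))),C),((M,U),(I,P)),O),(B,R))); the answer is its 20 terminal taxa in alphabetical order.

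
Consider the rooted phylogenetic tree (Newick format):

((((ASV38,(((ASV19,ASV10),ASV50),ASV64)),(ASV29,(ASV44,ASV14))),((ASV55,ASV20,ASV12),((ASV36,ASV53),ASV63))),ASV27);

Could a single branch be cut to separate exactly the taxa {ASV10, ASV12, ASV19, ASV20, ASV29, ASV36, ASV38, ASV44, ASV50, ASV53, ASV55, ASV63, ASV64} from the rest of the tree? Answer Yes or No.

No

The MRCA of the listed taxa subtends (((ASV38,(((ASV19,ASV10),ASV50),ASV64)),(ASV29,(ASV44,ASV14))),((ASV55,ASV20,ASV12),((ASV36,ASV53),ASV63))).
That clade also contains ASV14, which is not in the proposed group, so the group is not monophyletic.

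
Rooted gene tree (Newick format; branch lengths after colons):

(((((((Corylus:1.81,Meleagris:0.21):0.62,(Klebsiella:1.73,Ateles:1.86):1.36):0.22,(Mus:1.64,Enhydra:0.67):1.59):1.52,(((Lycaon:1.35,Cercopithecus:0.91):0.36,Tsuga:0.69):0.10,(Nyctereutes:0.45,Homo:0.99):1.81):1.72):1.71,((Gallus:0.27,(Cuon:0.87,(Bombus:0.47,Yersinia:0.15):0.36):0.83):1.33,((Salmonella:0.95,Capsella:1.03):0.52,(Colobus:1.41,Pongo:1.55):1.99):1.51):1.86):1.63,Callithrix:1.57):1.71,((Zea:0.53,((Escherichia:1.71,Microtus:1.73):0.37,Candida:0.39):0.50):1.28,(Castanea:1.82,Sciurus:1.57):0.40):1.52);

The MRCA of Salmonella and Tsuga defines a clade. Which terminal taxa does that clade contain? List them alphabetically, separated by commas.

Ateles, Bombus, Capsella, Cercopithecus, Colobus, Corylus, Cuon, Enhydra, Gallus, Homo, Klebsiella, Lycaon, Meleagris, Mus, Nyctereutes, Pongo, Salmonella, Tsuga, Yersinia

Tracing Salmonella: it sits inside (Salmonella,Capsella).
Tracing Tsuga: it sits inside ((Lycaon,Cercopithecus),Tsuga).
The smallest clade enclosing both is (((((Corylus,Meleagris),(Klebsiella,Ateles)),(Mus,Enhydra)),(((Lycaon,Cercopithecus),Tsuga),(Nyctereutes,Homo))),((Gallus,(Cuon,(Bombus,Yersinia))),((Salmonella,Capsella),(Colobus,Pongo)))); the answer is its 19 terminal taxa in alphabetical order.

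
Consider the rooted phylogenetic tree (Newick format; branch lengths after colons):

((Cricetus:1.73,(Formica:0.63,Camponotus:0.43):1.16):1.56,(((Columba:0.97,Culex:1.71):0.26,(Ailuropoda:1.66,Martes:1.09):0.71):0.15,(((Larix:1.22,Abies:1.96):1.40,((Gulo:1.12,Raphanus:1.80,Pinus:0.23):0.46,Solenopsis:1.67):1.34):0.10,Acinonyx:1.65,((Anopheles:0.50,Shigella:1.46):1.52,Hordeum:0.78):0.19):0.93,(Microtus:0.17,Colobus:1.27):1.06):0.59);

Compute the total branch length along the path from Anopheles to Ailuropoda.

5.66

The path runs Anopheles → … → MRCA → … → Ailuropoda; the MRCA is the node subtending (((Columba,Culex),(Ailuropoda,Martes)),(((Larix,Abies),((Gulo,Raphanus,Pinus),Solenopsis)),Acinonyx,((Anopheles,Shigella),Hordeum)),(Microtus,Colobus)).
Branch lengths along that path: 0.50 + 1.52 + 0.19 + 0.93 + 0.15 + 0.71 + 1.66 = 5.66.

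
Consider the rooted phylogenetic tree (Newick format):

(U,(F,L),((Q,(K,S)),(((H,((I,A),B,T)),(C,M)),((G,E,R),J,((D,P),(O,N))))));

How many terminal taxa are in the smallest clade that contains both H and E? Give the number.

15

The MRCA of H and E is the node subtending (((H,((I,A),B,T)),(C,M)),((G,E,R),J,((D,P),(O,N)))).
That clade contains 15 terminal taxa: A, B, C, D, E, G, H, I, J, M, N, O, P, R, T.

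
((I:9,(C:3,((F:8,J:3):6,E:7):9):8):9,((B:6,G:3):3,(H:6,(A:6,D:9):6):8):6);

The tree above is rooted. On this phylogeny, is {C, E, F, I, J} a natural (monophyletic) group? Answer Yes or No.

Yes

The most recent common ancestor of these taxa subtends (I,(C,((F,J),E))).
That clade has exactly 5 tips — every listed taxon and nothing else — so the group is monophyletic.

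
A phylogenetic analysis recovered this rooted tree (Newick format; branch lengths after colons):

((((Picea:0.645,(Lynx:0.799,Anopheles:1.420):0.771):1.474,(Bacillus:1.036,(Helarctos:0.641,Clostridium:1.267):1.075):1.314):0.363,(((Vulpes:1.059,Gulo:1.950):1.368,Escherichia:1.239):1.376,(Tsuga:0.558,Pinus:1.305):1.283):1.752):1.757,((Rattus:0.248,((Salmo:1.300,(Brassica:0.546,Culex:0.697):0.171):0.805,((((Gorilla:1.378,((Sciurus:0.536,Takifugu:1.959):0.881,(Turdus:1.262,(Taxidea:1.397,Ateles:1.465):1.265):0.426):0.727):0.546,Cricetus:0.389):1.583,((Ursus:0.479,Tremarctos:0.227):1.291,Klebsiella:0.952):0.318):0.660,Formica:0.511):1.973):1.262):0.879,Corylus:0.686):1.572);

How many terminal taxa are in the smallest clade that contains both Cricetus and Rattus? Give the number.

15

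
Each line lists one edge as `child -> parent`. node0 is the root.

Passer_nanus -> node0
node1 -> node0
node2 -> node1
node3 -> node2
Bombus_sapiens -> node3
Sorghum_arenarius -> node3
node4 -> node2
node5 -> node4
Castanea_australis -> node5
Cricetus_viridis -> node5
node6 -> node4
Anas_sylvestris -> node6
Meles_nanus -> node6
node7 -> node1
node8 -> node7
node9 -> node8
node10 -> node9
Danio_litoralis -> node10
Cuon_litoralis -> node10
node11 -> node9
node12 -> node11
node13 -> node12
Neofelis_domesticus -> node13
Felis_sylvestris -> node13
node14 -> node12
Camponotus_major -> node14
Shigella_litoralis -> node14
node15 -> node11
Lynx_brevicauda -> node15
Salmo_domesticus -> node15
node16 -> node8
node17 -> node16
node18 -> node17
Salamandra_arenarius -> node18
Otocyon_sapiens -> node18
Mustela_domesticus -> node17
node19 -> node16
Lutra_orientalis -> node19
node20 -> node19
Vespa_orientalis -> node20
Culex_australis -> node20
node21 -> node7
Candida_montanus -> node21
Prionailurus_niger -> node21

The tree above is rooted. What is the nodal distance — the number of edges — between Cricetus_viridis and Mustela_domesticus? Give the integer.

9

The MRCA of Cricetus_viridis and Mustela_domesticus is the node subtending (((Bombus_sapiens,Sorghum_arenarius),((Castanea_australis,Cricetus_viridis),(Anas_sylvestris,Meles_nanus))),((((Danio_litoralis,Cuon_litoralis),(((Neofelis_domesticus,Felis_sylvestris),(Camponotus_major,Shigella_litoralis)),(Lynx_brevicauda,Salmo_domesticus))),(((Salamandra_arenarius,Otocyon_sapiens),Mustela_domesticus),(Lutra_orientalis,(Vespa_orientalis,Culex_australis)))),(Candida_montanus,Prionailurus_niger))).
From Cricetus_viridis up to that node: 4 branches. From Mustela_domesticus up to the same node: 5 branches. Total: 4 + 5 = 9.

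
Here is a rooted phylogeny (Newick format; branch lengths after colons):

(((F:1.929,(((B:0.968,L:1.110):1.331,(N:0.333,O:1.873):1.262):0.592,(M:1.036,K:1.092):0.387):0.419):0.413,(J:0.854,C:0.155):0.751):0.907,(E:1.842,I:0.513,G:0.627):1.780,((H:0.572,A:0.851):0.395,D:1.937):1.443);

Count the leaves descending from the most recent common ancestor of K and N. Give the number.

6

The MRCA of K and N is the node subtending (((B,L),(N,O)),(M,K)).
That clade contains 6 terminal taxa: B, K, L, M, N, O.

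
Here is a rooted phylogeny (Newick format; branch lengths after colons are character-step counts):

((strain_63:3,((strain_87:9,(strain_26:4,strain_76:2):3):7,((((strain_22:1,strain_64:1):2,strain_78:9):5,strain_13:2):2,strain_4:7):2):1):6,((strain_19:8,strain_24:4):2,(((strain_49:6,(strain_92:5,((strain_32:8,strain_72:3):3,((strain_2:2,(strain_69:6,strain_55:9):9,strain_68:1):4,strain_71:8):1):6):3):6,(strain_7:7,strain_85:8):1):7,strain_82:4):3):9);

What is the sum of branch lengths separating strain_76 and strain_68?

59

The path runs strain_76 → … → MRCA → … → strain_68; the MRCA is the root of the tree.
Branch lengths along that path: 2 + 3 + 7 + 1 + 6 + 9 + 3 + 7 + 6 + 3 + 6 + 1 + 4 + 1 = 59.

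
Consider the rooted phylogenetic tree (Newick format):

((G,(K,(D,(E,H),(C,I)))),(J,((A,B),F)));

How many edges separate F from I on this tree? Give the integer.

8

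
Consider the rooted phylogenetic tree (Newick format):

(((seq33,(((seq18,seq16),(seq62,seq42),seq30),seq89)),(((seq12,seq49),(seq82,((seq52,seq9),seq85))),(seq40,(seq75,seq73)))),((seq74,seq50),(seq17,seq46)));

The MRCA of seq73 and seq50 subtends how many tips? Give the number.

20

The MRCA of seq73 and seq50 is the root, so the clade is the entire tree.
That clade contains 20 terminal taxa: seq12, seq16, seq17, seq18, seq30, seq33, seq40, seq42, seq46, seq49, seq50, seq52, seq62, seq73, seq74, seq75, seq82, seq85, seq89, seq9.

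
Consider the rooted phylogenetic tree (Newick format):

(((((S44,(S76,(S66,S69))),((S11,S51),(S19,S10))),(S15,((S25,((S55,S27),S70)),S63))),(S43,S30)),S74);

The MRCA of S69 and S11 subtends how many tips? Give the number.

8

The MRCA of S69 and S11 is the node subtending ((S44,(S76,(S66,S69))),((S11,S51),(S19,S10))).
That clade contains 8 terminal taxa: S10, S11, S19, S44, S51, S66, S69, S76.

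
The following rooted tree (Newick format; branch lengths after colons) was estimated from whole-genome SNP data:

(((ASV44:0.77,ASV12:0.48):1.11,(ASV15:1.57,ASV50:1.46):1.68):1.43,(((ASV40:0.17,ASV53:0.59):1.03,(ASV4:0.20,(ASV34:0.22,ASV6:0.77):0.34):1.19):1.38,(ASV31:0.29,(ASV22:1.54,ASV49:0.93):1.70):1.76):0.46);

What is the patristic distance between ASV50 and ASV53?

8.03

The path runs ASV50 → … → MRCA → … → ASV53; the MRCA is the root of the tree.
Branch lengths along that path: 1.46 + 1.68 + 1.43 + 0.46 + 1.38 + 1.03 + 0.59 = 8.03.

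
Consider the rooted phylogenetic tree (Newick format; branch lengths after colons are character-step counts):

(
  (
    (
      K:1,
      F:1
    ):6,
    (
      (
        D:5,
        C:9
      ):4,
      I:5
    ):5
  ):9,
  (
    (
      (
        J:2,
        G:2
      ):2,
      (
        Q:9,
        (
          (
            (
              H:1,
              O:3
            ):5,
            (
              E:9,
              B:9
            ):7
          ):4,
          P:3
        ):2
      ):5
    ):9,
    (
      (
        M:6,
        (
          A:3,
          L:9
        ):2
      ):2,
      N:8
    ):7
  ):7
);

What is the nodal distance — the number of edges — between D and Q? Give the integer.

8

The MRCA of D and Q is the root of the tree.
From D up to that node: 4 branches. From Q up to the same node: 4 branches. Total: 4 + 4 = 8.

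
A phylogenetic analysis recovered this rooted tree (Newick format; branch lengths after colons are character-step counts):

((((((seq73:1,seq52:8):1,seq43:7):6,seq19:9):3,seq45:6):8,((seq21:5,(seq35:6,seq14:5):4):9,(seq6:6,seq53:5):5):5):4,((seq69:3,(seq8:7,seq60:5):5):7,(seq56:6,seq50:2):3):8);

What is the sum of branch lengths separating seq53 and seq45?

The path runs seq53 → … → MRCA → … → seq45; the MRCA is the node subtending (((((seq73,seq52),seq43),seq19),seq45),((seq21,(seq35,seq14)),(seq6,seq53))).
Branch lengths along that path: 5 + 5 + 5 + 8 + 6 = 29.

29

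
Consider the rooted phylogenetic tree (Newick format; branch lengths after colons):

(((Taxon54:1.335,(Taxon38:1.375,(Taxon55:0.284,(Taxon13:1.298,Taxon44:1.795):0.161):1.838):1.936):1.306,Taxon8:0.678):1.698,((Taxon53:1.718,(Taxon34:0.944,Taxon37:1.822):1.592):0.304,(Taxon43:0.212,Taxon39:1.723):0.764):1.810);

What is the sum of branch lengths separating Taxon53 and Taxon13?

The path runs Taxon53 → … → MRCA → … → Taxon13; the MRCA is the root of the tree.
Branch lengths along that path: 1.718 + 0.304 + 1.810 + 1.698 + 1.306 + 1.936 + 1.838 + 0.161 + 1.298 = 12.069.

12.069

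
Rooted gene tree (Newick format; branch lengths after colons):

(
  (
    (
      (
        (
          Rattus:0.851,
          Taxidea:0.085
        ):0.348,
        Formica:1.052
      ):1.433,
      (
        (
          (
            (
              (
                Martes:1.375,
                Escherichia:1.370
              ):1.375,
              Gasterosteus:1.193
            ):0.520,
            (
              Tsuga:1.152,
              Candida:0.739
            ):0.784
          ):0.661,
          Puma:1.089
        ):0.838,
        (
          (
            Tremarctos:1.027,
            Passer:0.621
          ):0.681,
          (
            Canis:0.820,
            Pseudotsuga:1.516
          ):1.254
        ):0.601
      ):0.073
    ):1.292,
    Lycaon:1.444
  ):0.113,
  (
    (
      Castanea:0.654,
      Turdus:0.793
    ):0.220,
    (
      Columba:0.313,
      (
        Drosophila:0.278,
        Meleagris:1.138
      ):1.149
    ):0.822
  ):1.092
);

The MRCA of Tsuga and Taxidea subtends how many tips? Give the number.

13

The MRCA of Tsuga and Taxidea is the node subtending (((Rattus,Taxidea),Formica),(((((Martes,Escherichia),Gasterosteus),(Tsuga,Candida)),Puma),((Tremarctos,Passer),(Canis,Pseudotsuga)))).
That clade contains 13 terminal taxa: Candida, Canis, Escherichia, Formica, Gasterosteus, Martes, Passer, Pseudotsuga, Puma, Rattus, Taxidea, Tremarctos, Tsuga.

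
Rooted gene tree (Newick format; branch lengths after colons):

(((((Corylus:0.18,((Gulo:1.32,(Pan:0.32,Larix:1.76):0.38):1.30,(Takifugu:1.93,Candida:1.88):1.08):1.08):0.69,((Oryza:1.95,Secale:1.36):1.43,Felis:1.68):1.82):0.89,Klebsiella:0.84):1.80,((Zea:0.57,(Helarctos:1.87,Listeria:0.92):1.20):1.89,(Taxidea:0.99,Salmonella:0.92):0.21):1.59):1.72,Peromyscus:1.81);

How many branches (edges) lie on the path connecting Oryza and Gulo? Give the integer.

The MRCA of Oryza and Gulo is the node subtending ((Corylus,((Gulo,(Pan,Larix)),(Takifugu,Candida))),((Oryza,Secale),Felis)).
From Oryza up to that node: 3 branches. From Gulo up to the same node: 4 branches. Total: 3 + 4 = 7.

7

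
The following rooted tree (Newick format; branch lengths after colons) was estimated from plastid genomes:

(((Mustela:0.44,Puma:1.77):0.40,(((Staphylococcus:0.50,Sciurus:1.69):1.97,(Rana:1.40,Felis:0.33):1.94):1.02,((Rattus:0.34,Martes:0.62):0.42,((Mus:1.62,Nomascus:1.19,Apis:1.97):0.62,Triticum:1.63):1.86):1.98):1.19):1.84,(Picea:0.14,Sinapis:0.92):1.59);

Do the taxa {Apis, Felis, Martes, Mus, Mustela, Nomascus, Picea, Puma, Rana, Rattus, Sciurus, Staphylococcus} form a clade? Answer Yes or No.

No

The MRCA of the listed taxa is the root, so the smallest clade containing them is the whole tree.
That clade also contains Sinapis, Triticum, which are not in the proposed group, so the group is not monophyletic.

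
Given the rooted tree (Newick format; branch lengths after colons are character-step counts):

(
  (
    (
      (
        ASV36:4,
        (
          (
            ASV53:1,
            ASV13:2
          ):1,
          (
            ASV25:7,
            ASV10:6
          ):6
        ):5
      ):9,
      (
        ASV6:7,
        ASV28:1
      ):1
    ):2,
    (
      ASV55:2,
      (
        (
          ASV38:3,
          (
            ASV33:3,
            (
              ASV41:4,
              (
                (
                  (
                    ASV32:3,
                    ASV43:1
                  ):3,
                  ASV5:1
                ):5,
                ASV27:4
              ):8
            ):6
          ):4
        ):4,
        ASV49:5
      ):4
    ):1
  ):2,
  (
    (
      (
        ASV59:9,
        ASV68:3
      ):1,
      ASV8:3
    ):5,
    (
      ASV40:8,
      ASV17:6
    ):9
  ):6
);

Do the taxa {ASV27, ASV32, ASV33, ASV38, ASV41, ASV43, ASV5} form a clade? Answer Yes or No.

The most recent common ancestor of these taxa subtends (ASV38,(ASV33,(ASV41,(((ASV32,ASV43),ASV5),ASV27)))).
That clade has exactly 7 tips — every listed taxon and nothing else — so the group is monophyletic.

Yes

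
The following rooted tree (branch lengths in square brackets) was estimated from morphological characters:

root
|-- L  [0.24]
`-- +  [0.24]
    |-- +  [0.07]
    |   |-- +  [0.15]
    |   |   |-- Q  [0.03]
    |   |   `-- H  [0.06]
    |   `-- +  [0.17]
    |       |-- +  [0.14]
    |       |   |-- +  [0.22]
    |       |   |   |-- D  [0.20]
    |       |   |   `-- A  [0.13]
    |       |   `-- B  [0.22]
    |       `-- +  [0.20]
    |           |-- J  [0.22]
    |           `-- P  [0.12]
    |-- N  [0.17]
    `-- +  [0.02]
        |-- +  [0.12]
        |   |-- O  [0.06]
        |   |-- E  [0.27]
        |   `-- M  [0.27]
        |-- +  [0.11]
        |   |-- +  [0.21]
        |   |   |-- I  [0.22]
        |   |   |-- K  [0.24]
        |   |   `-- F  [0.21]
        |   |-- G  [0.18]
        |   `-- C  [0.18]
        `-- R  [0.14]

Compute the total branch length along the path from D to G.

1.11

The path runs D → … → MRCA → … → G; the MRCA is the node subtending (((Q,H),(((D,A),B),(J,P))),N,((O,E,M),((I,K,F),G,C),R)).
Branch lengths along that path: 0.20 + 0.22 + 0.14 + 0.17 + 0.07 + 0.02 + 0.11 + 0.18 = 1.11.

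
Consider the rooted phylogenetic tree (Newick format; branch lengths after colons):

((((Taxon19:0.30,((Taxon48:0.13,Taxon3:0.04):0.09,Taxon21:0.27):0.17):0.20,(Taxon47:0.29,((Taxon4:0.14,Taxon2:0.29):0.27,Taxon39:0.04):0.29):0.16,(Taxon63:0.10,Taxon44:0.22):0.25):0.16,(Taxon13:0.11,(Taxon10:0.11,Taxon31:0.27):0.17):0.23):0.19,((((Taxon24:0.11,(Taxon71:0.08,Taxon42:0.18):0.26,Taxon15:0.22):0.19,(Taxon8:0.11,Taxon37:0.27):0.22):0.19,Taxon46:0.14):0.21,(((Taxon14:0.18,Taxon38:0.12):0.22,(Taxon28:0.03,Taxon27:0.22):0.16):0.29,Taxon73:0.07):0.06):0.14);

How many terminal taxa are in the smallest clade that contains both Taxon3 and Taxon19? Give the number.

4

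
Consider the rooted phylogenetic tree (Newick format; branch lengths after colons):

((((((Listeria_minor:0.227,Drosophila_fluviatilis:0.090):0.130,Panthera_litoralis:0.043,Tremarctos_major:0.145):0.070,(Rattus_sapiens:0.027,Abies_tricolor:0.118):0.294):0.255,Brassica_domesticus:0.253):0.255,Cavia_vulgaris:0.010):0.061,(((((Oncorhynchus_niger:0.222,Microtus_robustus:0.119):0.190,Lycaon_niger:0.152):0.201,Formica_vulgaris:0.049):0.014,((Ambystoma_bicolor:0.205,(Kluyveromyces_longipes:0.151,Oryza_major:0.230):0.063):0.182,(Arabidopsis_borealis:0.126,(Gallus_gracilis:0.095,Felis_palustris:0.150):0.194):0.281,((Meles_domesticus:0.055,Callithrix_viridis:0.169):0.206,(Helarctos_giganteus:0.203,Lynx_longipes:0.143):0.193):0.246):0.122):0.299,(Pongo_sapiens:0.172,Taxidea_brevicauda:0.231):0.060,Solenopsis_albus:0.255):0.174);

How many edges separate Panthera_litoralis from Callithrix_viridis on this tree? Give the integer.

The MRCA of Panthera_litoralis and Callithrix_viridis is the root of the tree.
From Panthera_litoralis up to that node: 5 branches. From Callithrix_viridis up to the same node: 6 branches. Total: 5 + 6 = 11.

11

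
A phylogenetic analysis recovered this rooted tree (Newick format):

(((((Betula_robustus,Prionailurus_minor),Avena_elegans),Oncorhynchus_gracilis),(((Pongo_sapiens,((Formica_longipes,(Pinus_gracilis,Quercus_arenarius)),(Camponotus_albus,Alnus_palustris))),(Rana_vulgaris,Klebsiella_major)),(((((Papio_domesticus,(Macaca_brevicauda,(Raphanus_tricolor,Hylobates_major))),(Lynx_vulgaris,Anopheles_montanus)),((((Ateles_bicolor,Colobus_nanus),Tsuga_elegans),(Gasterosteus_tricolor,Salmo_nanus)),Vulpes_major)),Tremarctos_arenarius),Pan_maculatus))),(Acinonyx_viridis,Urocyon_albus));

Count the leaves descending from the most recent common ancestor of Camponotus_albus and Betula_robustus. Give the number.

26

The MRCA of Camponotus_albus and Betula_robustus is the node subtending ((((Betula_robustus,Prionailurus_minor),Avena_elegans),Oncorhynchus_gracilis),(((Pongo_sapiens,((Formica_longipes,(Pinus_gracilis,Quercus_arenarius)),(Camponotus_albus,Alnus_palustris))),(Rana_vulgaris,Klebsiella_major)),(((((Papio_domesticus,(Macaca_brevicauda,(Raphanus_tricolor,Hylobates_major))),(Lynx_vulgaris,Anopheles_montanus)),((((Ateles_bicolor,Colobus_nanus),Tsuga_elegans),(Gasterosteus_tricolor,Salmo_nanus)),Vulpes_major)),Tremarctos_arenarius),Pan_maculatus))).
That clade contains 26 terminal taxa: Alnus_palustris, Anopheles_montanus, Ateles_bicolor, Avena_elegans, Betula_robustus, Camponotus_albus, Colobus_nanus, Formica_longipes, Gasterosteus_tricolor, Hylobates_major, Klebsiella_major, Lynx_vulgaris, Macaca_brevicauda, Oncorhynchus_gracilis, Pan_maculatus, Papio_domesticus, Pinus_gracilis, Pongo_sapiens, Prionailurus_minor, Quercus_arenarius, Rana_vulgaris, Raphanus_tricolor, Salmo_nanus, Tremarctos_arenarius, Tsuga_elegans, Vulpes_major.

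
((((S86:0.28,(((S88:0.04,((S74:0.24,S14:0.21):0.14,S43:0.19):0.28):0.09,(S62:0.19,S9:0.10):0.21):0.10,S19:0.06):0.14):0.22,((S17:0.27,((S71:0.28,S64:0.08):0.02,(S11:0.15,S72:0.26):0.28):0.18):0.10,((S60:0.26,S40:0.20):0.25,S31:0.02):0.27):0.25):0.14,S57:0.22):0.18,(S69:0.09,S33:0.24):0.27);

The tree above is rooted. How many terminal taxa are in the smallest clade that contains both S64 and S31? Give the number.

The MRCA of S64 and S31 is the node subtending ((S17,((S71,S64),(S11,S72))),((S60,S40),S31)).
That clade contains 8 terminal taxa: S11, S17, S31, S40, S60, S64, S71, S72.

8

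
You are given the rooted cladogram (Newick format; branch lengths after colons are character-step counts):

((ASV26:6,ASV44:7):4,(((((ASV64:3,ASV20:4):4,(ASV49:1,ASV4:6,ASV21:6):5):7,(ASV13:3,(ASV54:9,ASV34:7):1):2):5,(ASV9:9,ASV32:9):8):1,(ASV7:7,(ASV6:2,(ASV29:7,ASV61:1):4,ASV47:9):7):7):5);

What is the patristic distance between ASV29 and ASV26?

40

The path runs ASV29 → … → MRCA → … → ASV26; the MRCA is the root of the tree.
Branch lengths along that path: 7 + 4 + 7 + 7 + 5 + 4 + 6 = 40.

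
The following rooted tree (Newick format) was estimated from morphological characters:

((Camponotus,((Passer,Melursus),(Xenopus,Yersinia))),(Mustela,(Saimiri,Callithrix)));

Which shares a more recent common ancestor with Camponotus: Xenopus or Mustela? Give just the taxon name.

Xenopus

The MRCA of Camponotus and Xenopus subtends (Camponotus,((Passer,Melursus),(Xenopus,Yersinia))) (5 taxa).
The MRCA of Camponotus and Mustela is the root, subtending the entire tree (8 taxa).
The first is nested inside the second, so Camponotus shares a more recent common ancestor with Xenopus.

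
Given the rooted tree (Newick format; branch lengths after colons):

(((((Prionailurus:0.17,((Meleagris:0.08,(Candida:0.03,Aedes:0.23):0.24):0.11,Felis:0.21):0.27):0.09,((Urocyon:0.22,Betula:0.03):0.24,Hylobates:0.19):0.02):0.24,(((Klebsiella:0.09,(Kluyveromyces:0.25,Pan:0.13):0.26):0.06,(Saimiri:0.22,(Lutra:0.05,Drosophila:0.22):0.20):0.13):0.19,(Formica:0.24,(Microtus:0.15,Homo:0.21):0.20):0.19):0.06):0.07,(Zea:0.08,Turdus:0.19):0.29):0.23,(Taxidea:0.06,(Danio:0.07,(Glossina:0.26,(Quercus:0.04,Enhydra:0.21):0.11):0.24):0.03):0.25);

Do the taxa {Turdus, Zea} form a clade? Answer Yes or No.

The most recent common ancestor of these taxa subtends (Zea,Turdus).
That clade has exactly 2 tips — every listed taxon and nothing else — so the group is monophyletic.

Yes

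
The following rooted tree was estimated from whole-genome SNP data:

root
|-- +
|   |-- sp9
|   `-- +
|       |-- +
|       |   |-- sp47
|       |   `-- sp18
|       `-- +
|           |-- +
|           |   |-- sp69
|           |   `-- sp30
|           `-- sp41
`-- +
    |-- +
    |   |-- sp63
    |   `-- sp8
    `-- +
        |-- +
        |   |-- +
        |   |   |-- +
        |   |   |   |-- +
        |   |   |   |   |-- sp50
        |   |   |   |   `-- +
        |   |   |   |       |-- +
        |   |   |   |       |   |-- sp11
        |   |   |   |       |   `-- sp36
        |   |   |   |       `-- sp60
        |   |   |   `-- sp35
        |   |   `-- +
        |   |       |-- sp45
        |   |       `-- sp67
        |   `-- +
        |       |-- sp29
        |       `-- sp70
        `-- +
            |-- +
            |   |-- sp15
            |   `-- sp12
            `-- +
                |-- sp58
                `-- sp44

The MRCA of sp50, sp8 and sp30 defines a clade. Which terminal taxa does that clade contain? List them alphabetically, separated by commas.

Tracing sp50: it sits inside (sp50,((sp11,sp36),sp60)).
Tracing sp8: it sits inside (sp63,sp8).
Tracing sp30: it sits inside (sp69,sp30).
The smallest clade enclosing all 3 is the whole tree (their MRCA is the root), so the answer is all 21 tips in alphabetical order.

sp11, sp12, sp15, sp18, sp29, sp30, sp35, sp36, sp41, sp44, sp45, sp47, sp50, sp58, sp60, sp63, sp67, sp69, sp70, sp8, sp9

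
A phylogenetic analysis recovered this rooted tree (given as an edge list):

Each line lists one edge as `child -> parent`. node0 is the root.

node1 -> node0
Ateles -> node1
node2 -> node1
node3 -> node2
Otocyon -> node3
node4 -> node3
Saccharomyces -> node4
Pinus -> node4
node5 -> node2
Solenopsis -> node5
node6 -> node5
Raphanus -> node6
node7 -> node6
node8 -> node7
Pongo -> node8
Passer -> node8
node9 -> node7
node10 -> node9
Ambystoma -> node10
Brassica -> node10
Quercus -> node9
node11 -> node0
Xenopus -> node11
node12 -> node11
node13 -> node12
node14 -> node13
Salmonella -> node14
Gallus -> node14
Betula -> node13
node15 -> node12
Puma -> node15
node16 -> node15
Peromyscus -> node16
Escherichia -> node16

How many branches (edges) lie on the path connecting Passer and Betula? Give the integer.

11

The MRCA of Passer and Betula is the root of the tree.
From Passer up to that node: 7 branches. From Betula up to the same node: 4 branches. Total: 7 + 4 = 11.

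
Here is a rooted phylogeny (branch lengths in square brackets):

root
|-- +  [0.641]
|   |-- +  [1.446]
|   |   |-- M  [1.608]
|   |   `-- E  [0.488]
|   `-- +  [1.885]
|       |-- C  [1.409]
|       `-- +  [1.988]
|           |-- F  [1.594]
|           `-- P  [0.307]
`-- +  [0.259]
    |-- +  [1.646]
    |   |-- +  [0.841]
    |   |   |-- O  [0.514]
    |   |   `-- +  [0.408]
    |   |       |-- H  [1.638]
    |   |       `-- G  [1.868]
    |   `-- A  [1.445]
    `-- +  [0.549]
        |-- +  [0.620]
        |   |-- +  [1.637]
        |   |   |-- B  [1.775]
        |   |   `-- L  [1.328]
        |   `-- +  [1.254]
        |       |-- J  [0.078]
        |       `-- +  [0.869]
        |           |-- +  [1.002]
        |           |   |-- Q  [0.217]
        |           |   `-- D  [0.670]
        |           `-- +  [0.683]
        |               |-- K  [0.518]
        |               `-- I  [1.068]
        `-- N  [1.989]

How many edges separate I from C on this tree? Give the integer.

The MRCA of I and C is the root of the tree.
From I up to that node: 7 branches. From C up to the same node: 3 branches. Total: 7 + 3 = 10.

10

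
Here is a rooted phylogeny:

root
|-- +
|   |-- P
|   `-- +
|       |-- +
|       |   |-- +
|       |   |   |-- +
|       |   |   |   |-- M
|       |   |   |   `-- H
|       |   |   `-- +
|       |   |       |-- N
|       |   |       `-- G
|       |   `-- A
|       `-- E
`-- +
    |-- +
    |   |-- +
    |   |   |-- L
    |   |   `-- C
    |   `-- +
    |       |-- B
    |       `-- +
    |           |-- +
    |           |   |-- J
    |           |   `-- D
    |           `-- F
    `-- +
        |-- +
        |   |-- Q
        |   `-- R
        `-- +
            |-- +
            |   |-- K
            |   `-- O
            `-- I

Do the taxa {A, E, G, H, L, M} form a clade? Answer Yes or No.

No

The MRCA of the listed taxa is the root, so the smallest clade containing them is the whole tree.
That clade also contains B, C, D, F, I, J, K, N, O, P, Q, R, which are not in the proposed group, so the group is not monophyletic.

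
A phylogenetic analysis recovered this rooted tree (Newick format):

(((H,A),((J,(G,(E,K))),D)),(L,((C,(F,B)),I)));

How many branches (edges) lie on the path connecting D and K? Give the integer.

The MRCA of D and K is the node subtending ((J,(G,(E,K))),D).
From D up to that node: 1 branch. From K up to the same node: 4 branches. Total: 1 + 4 = 5.

5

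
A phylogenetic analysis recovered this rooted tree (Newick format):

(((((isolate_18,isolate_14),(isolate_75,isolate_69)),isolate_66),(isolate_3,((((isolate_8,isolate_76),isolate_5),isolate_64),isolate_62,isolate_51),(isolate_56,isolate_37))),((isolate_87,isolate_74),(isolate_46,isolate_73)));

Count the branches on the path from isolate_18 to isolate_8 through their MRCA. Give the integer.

The MRCA of isolate_18 and isolate_8 is the node subtending ((((isolate_18,isolate_14),(isolate_75,isolate_69)),isolate_66),(isolate_3,((((isolate_8,isolate_76),isolate_5),isolate_64),isolate_62,isolate_51),(isolate_56,isolate_37))).
From isolate_18 up to that node: 4 branches. From isolate_8 up to the same node: 6 branches. Total: 4 + 6 = 10.

10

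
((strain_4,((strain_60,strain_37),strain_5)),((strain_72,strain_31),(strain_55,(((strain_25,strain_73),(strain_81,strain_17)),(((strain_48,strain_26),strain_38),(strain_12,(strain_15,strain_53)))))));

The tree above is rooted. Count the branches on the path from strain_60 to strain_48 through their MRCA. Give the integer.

The MRCA of strain_60 and strain_48 is the root of the tree.
From strain_60 up to that node: 4 branches. From strain_48 up to the same node: 7 branches. Total: 4 + 7 = 11.

11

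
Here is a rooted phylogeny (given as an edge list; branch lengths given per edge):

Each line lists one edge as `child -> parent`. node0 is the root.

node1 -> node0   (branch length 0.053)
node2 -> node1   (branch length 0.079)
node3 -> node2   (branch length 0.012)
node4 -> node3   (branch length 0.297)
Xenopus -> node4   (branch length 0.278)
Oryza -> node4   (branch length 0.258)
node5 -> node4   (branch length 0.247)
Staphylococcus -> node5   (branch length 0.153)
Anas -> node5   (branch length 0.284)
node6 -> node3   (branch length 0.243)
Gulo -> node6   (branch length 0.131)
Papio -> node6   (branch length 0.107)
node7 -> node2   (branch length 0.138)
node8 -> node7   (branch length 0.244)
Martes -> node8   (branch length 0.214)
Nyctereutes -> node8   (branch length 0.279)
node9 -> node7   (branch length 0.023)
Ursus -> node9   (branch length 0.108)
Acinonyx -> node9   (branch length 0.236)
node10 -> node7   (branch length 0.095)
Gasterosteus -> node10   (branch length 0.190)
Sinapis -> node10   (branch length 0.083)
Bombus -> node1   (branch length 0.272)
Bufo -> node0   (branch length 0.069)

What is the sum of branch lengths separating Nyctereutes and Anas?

The path runs Nyctereutes → … → MRCA → … → Anas; the MRCA is the node subtending (((Xenopus,Oryza,(Staphylococcus,Anas)),(Gulo,Papio)),((Martes,Nyctereutes),(Ursus,Acinonyx),(Gasterosteus,Sinapis))).
Branch lengths along that path: 0.279 + 0.244 + 0.138 + 0.012 + 0.297 + 0.247 + 0.284 = 1.501.

1.501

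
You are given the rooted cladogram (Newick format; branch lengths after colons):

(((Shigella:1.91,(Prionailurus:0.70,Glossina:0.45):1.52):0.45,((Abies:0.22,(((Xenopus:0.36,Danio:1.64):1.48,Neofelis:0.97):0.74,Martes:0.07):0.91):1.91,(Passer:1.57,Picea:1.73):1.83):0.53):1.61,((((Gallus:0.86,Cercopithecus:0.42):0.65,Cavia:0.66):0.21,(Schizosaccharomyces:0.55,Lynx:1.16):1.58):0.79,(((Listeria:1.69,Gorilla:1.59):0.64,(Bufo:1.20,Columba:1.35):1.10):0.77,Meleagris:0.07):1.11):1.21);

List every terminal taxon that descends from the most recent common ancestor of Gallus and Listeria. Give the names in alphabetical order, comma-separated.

Bufo, Cavia, Cercopithecus, Columba, Gallus, Gorilla, Listeria, Lynx, Meleagris, Schizosaccharomyces

Tracing Gallus: it sits inside (Gallus,Cercopithecus).
Tracing Listeria: it sits inside (Listeria,Gorilla).
The smallest clade enclosing both is ((((Gallus,Cercopithecus),Cavia),(Schizosaccharomyces,Lynx)),(((Listeria,Gorilla),(Bufo,Columba)),Meleagris)); the answer is its 10 terminal taxa in alphabetical order.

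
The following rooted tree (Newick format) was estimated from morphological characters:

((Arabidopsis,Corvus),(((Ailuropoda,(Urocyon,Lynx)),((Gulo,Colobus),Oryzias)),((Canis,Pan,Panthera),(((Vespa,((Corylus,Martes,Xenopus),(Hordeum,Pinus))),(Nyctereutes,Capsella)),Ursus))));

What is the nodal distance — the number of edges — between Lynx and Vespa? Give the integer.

The MRCA of Lynx and Vespa is the node subtending (((Ailuropoda,(Urocyon,Lynx)),((Gulo,Colobus),Oryzias)),((Canis,Pan,Panthera),(((Vespa,((Corylus,Martes,Xenopus),(Hordeum,Pinus))),(Nyctereutes,Capsella)),Ursus))).
From Lynx up to that node: 4 branches. From Vespa up to the same node: 5 branches. Total: 4 + 5 = 9.

9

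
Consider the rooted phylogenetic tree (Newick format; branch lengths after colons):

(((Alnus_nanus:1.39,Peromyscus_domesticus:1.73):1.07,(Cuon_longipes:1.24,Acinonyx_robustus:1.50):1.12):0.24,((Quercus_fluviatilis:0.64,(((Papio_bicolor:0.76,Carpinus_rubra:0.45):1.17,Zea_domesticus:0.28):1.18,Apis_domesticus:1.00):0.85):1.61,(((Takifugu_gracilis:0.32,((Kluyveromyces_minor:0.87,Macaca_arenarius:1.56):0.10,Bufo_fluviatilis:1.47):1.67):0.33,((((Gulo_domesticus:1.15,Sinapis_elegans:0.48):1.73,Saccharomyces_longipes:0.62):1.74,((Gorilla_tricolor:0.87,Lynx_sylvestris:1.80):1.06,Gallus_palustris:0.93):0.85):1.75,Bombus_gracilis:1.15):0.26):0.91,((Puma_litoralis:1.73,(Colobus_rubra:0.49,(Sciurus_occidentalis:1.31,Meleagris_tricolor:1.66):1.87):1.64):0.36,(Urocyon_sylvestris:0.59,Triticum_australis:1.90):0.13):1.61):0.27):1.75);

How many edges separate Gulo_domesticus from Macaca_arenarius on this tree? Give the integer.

9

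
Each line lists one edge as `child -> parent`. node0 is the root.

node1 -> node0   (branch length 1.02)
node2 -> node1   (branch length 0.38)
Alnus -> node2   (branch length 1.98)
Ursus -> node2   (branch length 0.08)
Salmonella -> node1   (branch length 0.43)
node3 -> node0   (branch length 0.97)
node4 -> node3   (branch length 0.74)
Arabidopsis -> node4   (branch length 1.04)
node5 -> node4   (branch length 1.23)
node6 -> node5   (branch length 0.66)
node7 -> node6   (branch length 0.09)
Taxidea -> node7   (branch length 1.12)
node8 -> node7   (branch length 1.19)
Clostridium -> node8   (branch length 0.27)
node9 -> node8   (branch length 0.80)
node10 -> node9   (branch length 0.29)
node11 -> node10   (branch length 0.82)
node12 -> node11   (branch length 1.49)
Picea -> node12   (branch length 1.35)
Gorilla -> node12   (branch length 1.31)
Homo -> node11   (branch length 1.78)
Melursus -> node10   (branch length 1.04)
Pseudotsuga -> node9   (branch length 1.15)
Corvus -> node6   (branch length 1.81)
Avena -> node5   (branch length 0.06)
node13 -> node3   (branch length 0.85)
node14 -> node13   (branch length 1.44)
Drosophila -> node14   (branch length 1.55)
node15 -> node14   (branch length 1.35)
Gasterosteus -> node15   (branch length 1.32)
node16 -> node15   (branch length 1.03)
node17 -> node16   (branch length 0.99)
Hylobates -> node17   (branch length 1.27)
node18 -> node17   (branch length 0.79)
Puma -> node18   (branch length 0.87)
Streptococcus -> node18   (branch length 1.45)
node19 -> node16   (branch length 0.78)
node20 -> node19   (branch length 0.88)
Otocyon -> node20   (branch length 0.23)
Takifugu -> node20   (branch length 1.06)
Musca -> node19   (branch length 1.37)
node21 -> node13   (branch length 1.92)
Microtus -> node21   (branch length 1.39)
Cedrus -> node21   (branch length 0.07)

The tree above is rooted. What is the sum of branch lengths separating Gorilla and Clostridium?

The path runs Gorilla → … → MRCA → … → Clostridium; the MRCA is the node subtending (Clostridium,((((Picea,Gorilla),Homo),Melursus),Pseudotsuga)).
Branch lengths along that path: 1.31 + 1.49 + 0.82 + 0.29 + 0.80 + 0.27 = 4.98.

4.98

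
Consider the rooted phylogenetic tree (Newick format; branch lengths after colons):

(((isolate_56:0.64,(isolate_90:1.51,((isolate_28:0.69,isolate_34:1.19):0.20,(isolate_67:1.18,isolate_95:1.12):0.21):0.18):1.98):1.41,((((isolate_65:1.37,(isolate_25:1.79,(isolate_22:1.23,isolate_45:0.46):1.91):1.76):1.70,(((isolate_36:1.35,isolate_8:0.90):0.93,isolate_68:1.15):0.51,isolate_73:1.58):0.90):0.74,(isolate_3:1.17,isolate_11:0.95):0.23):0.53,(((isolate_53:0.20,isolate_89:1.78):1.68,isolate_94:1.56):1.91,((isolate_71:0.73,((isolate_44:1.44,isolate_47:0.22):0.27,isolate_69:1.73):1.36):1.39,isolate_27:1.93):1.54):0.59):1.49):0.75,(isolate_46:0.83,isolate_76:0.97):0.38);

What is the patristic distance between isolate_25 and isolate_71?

10.77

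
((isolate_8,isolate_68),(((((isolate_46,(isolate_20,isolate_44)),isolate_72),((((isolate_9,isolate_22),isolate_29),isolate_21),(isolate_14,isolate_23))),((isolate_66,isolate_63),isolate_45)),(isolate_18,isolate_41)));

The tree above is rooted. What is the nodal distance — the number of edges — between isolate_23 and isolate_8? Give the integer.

8

The MRCA of isolate_23 and isolate_8 is the root of the tree.
From isolate_23 up to that node: 6 branches. From isolate_8 up to the same node: 2 branches. Total: 6 + 2 = 8.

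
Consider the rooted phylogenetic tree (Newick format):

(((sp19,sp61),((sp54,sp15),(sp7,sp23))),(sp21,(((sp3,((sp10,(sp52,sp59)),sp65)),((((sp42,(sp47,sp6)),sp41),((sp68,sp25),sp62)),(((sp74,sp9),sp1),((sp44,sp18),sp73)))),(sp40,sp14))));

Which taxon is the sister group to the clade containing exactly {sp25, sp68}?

sp62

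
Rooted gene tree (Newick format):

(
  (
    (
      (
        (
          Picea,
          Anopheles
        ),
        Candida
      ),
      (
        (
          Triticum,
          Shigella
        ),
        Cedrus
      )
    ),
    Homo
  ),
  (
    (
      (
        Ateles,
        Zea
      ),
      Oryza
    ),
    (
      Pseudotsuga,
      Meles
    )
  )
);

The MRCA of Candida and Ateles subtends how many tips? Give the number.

The MRCA of Candida and Ateles is the root, so the clade is the entire tree.
That clade contains 12 terminal taxa: Anopheles, Ateles, Candida, Cedrus, Homo, Meles, Oryza, Picea, Pseudotsuga, Shigella, Triticum, Zea.

12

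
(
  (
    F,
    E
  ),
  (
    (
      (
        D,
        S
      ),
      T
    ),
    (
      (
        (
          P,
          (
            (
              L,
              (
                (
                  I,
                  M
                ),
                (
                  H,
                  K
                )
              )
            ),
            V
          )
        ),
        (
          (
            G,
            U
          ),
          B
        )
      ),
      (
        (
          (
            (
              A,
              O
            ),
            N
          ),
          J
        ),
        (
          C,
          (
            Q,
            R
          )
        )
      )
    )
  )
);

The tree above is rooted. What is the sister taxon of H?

K

H attaches to the tree at the node subtending (H,K).
The other lineage descending from that same node — the sister group — is the single tip K.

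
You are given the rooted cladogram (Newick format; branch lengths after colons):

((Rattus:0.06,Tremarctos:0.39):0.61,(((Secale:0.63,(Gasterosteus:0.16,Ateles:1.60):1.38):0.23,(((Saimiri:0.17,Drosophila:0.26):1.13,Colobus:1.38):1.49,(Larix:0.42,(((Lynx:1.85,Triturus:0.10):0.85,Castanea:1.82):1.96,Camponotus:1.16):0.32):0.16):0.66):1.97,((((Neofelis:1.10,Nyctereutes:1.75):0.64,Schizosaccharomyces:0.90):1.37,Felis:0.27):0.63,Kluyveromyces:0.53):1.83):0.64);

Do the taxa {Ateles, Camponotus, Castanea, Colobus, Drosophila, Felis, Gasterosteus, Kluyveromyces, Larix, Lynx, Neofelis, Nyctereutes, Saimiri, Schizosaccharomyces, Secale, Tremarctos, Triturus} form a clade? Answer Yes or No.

No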